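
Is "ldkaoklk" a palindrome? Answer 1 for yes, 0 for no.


Input: ldkaoklk
Reversed: klkoakdl
  Compare pos 0 ('l') with pos 7 ('k'): MISMATCH
  Compare pos 1 ('d') with pos 6 ('l'): MISMATCH
  Compare pos 2 ('k') with pos 5 ('k'): match
  Compare pos 3 ('a') with pos 4 ('o'): MISMATCH
Result: not a palindrome

0


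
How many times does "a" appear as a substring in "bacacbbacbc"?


Searching for "a" in "bacacbbacbc"
Scanning each position:
  Position 0: "b" => no
  Position 1: "a" => MATCH
  Position 2: "c" => no
  Position 3: "a" => MATCH
  Position 4: "c" => no
  Position 5: "b" => no
  Position 6: "b" => no
  Position 7: "a" => MATCH
  Position 8: "c" => no
  Position 9: "b" => no
  Position 10: "c" => no
Total occurrences: 3

3


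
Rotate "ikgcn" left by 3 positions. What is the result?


Input: "ikgcn", rotate left by 3
First 3 characters: "ikg"
Remaining characters: "cn"
Concatenate remaining + first: "cn" + "ikg" = "cnikg"

cnikg


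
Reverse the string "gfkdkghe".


Input: gfkdkghe
Reading characters right to left:
  Position 7: 'e'
  Position 6: 'h'
  Position 5: 'g'
  Position 4: 'k'
  Position 3: 'd'
  Position 2: 'k'
  Position 1: 'f'
  Position 0: 'g'
Reversed: ehgkdkfg

ehgkdkfg


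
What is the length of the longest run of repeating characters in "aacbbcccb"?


Input: "aacbbcccb"
Scanning for longest run:
  Position 1 ('a'): continues run of 'a', length=2
  Position 2 ('c'): new char, reset run to 1
  Position 3 ('b'): new char, reset run to 1
  Position 4 ('b'): continues run of 'b', length=2
  Position 5 ('c'): new char, reset run to 1
  Position 6 ('c'): continues run of 'c', length=2
  Position 7 ('c'): continues run of 'c', length=3
  Position 8 ('b'): new char, reset run to 1
Longest run: 'c' with length 3

3


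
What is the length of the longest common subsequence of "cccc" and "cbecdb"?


LCS of "cccc" and "cbecdb"
DP table:
           c    b    e    c    d    b
      0    0    0    0    0    0    0
  c   0    1    1    1    1    1    1
  c   0    1    1    1    2    2    2
  c   0    1    1    1    2    2    2
  c   0    1    1    1    2    2    2
LCS length = dp[4][6] = 2

2


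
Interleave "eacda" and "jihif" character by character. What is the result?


Interleaving "eacda" and "jihif":
  Position 0: 'e' from first, 'j' from second => "ej"
  Position 1: 'a' from first, 'i' from second => "ai"
  Position 2: 'c' from first, 'h' from second => "ch"
  Position 3: 'd' from first, 'i' from second => "di"
  Position 4: 'a' from first, 'f' from second => "af"
Result: ejaichdiaf

ejaichdiaf


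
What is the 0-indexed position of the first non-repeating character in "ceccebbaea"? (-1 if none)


Input: ceccebbaea
Character frequencies:
  'a': 2
  'b': 2
  'c': 3
  'e': 3
Scanning left to right for freq == 1:
  Position 0 ('c'): freq=3, skip
  Position 1 ('e'): freq=3, skip
  Position 2 ('c'): freq=3, skip
  Position 3 ('c'): freq=3, skip
  Position 4 ('e'): freq=3, skip
  Position 5 ('b'): freq=2, skip
  Position 6 ('b'): freq=2, skip
  Position 7 ('a'): freq=2, skip
  Position 8 ('e'): freq=3, skip
  Position 9 ('a'): freq=2, skip
  No unique character found => answer = -1

-1


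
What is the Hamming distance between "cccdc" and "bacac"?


Comparing "cccdc" and "bacac" position by position:
  Position 0: 'c' vs 'b' => differ
  Position 1: 'c' vs 'a' => differ
  Position 2: 'c' vs 'c' => same
  Position 3: 'd' vs 'a' => differ
  Position 4: 'c' vs 'c' => same
Total differences (Hamming distance): 3

3


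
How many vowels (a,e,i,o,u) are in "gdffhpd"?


Input: gdffhpd
Checking each character:
  'g' at position 0: consonant
  'd' at position 1: consonant
  'f' at position 2: consonant
  'f' at position 3: consonant
  'h' at position 4: consonant
  'p' at position 5: consonant
  'd' at position 6: consonant
Total vowels: 0

0


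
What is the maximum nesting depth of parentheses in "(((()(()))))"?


Input: "(((()(()))))"
Tracking depth:
  Position 0 '(': depth becomes 1
  Position 1 '(': depth becomes 2
  Position 2 '(': depth becomes 3
  Position 3 '(': depth becomes 4
  Position 4 ')': depth becomes 3
  Position 5 '(': depth becomes 4
  Position 6 '(': depth becomes 5
  Position 7 ')': depth becomes 4
  Position 8 ')': depth becomes 3
  Position 9 ')': depth becomes 2
  Position 10 ')': depth becomes 1
  Position 11 ')': depth becomes 0
Maximum depth reached: 5

5


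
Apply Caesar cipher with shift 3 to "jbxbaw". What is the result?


Caesar cipher: shift "jbxbaw" by 3
  'j' (pos 9) + 3 = pos 12 = 'm'
  'b' (pos 1) + 3 = pos 4 = 'e'
  'x' (pos 23) + 3 = pos 0 = 'a'
  'b' (pos 1) + 3 = pos 4 = 'e'
  'a' (pos 0) + 3 = pos 3 = 'd'
  'w' (pos 22) + 3 = pos 25 = 'z'
Result: meaedz

meaedz


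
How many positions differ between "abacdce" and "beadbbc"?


Comparing "abacdce" and "beadbbc" position by position:
  Position 0: 'a' vs 'b' => DIFFER
  Position 1: 'b' vs 'e' => DIFFER
  Position 2: 'a' vs 'a' => same
  Position 3: 'c' vs 'd' => DIFFER
  Position 4: 'd' vs 'b' => DIFFER
  Position 5: 'c' vs 'b' => DIFFER
  Position 6: 'e' vs 'c' => DIFFER
Positions that differ: 6

6


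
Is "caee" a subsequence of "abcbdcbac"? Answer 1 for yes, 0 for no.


Check if "caee" is a subsequence of "abcbdcbac"
Greedy scan:
  Position 0 ('a'): no match needed
  Position 1 ('b'): no match needed
  Position 2 ('c'): matches sub[0] = 'c'
  Position 3 ('b'): no match needed
  Position 4 ('d'): no match needed
  Position 5 ('c'): no match needed
  Position 6 ('b'): no match needed
  Position 7 ('a'): matches sub[1] = 'a'
  Position 8 ('c'): no match needed
Only matched 2/4 characters => not a subsequence

0


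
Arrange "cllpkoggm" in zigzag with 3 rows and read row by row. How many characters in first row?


Zigzag "cllpkoggm" into 3 rows:
Placing characters:
  'c' => row 0
  'l' => row 1
  'l' => row 2
  'p' => row 1
  'k' => row 0
  'o' => row 1
  'g' => row 2
  'g' => row 1
  'm' => row 0
Rows:
  Row 0: "ckm"
  Row 1: "lpog"
  Row 2: "lg"
First row length: 3

3


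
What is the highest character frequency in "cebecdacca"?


Input: cebecdacca
Character counts:
  'a': 2
  'b': 1
  'c': 4
  'd': 1
  'e': 2
Maximum frequency: 4

4


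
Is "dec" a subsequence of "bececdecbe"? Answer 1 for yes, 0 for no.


Check if "dec" is a subsequence of "bececdecbe"
Greedy scan:
  Position 0 ('b'): no match needed
  Position 1 ('e'): no match needed
  Position 2 ('c'): no match needed
  Position 3 ('e'): no match needed
  Position 4 ('c'): no match needed
  Position 5 ('d'): matches sub[0] = 'd'
  Position 6 ('e'): matches sub[1] = 'e'
  Position 7 ('c'): matches sub[2] = 'c'
  Position 8 ('b'): no match needed
  Position 9 ('e'): no match needed
All 3 characters matched => is a subsequence

1


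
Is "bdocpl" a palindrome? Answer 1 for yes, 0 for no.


Input: bdocpl
Reversed: lpcodb
  Compare pos 0 ('b') with pos 5 ('l'): MISMATCH
  Compare pos 1 ('d') with pos 4 ('p'): MISMATCH
  Compare pos 2 ('o') with pos 3 ('c'): MISMATCH
Result: not a palindrome

0


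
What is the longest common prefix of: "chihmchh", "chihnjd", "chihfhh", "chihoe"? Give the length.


Words: chihmchh, chihnjd, chihfhh, chihoe
  Position 0: all 'c' => match
  Position 1: all 'h' => match
  Position 2: all 'i' => match
  Position 3: all 'h' => match
  Position 4: ('m', 'n', 'f', 'o') => mismatch, stop
LCP = "chih" (length 4)

4


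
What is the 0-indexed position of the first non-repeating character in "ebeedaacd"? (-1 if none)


Input: ebeedaacd
Character frequencies:
  'a': 2
  'b': 1
  'c': 1
  'd': 2
  'e': 3
Scanning left to right for freq == 1:
  Position 0 ('e'): freq=3, skip
  Position 1 ('b'): unique! => answer = 1

1


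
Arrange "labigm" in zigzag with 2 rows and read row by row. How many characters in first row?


Zigzag "labigm" into 2 rows:
Placing characters:
  'l' => row 0
  'a' => row 1
  'b' => row 0
  'i' => row 1
  'g' => row 0
  'm' => row 1
Rows:
  Row 0: "lbg"
  Row 1: "aim"
First row length: 3

3


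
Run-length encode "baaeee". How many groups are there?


Input: baaeee
Scanning for consecutive runs:
  Group 1: 'b' x 1 (positions 0-0)
  Group 2: 'a' x 2 (positions 1-2)
  Group 3: 'e' x 3 (positions 3-5)
Total groups: 3

3


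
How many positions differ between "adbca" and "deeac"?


Comparing "adbca" and "deeac" position by position:
  Position 0: 'a' vs 'd' => DIFFER
  Position 1: 'd' vs 'e' => DIFFER
  Position 2: 'b' vs 'e' => DIFFER
  Position 3: 'c' vs 'a' => DIFFER
  Position 4: 'a' vs 'c' => DIFFER
Positions that differ: 5

5


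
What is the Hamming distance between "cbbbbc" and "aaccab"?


Comparing "cbbbbc" and "aaccab" position by position:
  Position 0: 'c' vs 'a' => differ
  Position 1: 'b' vs 'a' => differ
  Position 2: 'b' vs 'c' => differ
  Position 3: 'b' vs 'c' => differ
  Position 4: 'b' vs 'a' => differ
  Position 5: 'c' vs 'b' => differ
Total differences (Hamming distance): 6

6


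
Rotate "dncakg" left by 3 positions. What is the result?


Input: "dncakg", rotate left by 3
First 3 characters: "dnc"
Remaining characters: "akg"
Concatenate remaining + first: "akg" + "dnc" = "akgdnc"

akgdnc


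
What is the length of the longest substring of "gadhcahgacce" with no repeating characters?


Input: "gadhcahgacce"
Sliding window (track last position of each char):
  Position 0 ('g'): window [0,0] length 1 -- new best
  Position 1 ('a'): window [0,1] length 2 -- new best
  Position 2 ('d'): window [0,2] length 3 -- new best
  Position 3 ('h'): window [0,3] length 4 -- new best
  Position 4 ('c'): window [0,4] length 5 -- new best
  Position 5 ('a'): repeat (last at 1), move window start to 2
  Position 5 ('a'): window [2,5] length 4
  Position 6 ('h'): repeat (last at 3), move window start to 4
  Position 6 ('h'): window [4,6] length 3
  Position 7 ('g'): window [4,7] length 4
  Position 8 ('a'): repeat (last at 5), move window start to 6
  Position 8 ('a'): window [6,8] length 3
  Position 9 ('c'): window [6,9] length 4
  Position 10 ('c'): repeat (last at 9), move window start to 10
  Position 10 ('c'): window [10,10] length 1
  Position 11 ('e'): window [10,11] length 2
Longest substring with no repeats: "gadhc" with length 5

5


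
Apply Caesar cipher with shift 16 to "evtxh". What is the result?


Caesar cipher: shift "evtxh" by 16
  'e' (pos 4) + 16 = pos 20 = 'u'
  'v' (pos 21) + 16 = pos 11 = 'l'
  't' (pos 19) + 16 = pos 9 = 'j'
  'x' (pos 23) + 16 = pos 13 = 'n'
  'h' (pos 7) + 16 = pos 23 = 'x'
Result: uljnx

uljnx


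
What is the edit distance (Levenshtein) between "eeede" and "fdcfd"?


Computing edit distance: "eeede" -> "fdcfd"
DP table:
           f    d    c    f    d
      0    1    2    3    4    5
  e   1    1    2    3    4    5
  e   2    2    2    3    4    5
  e   3    3    3    3    4    5
  d   4    4    3    4    4    4
  e   5    5    4    4    5    5
Edit distance = dp[5][5] = 5

5


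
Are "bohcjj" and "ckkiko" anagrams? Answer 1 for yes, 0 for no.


Strings: "bohcjj", "ckkiko"
Sorted first:  bchjjo
Sorted second: cikkko
Differ at position 0: 'b' vs 'c' => not anagrams

0


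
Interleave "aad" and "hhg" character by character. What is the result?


Interleaving "aad" and "hhg":
  Position 0: 'a' from first, 'h' from second => "ah"
  Position 1: 'a' from first, 'h' from second => "ah"
  Position 2: 'd' from first, 'g' from second => "dg"
Result: ahahdg

ahahdg


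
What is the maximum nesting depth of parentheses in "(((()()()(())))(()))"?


Input: "(((()()()(())))(()))"
Tracking depth:
  Position 0 '(': depth becomes 1
  Position 1 '(': depth becomes 2
  Position 2 '(': depth becomes 3
  Position 3 '(': depth becomes 4
  Position 4 ')': depth becomes 3
  Position 5 '(': depth becomes 4
  Position 6 ')': depth becomes 3
  Position 7 '(': depth becomes 4
  Position 8 ')': depth becomes 3
  Position 9 '(': depth becomes 4
  Position 10 '(': depth becomes 5
  Position 11 ')': depth becomes 4
  Position 12 ')': depth becomes 3
  Position 13 ')': depth becomes 2
  Position 14 ')': depth becomes 1
  Position 15 '(': depth becomes 2
  Position 16 '(': depth becomes 3
  Position 17 ')': depth becomes 2
  Position 18 ')': depth becomes 1
  Position 19 ')': depth becomes 0
Maximum depth reached: 5

5


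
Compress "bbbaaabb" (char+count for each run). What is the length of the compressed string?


Input: bbbaaabb
Runs:
  'b' x 3 => "b3"
  'a' x 3 => "a3"
  'b' x 2 => "b2"
Compressed: "b3a3b2"
Compressed length: 6

6


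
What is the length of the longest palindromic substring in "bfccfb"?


Input: "bfccfb"
Checking substrings for palindromes:
  [0:6] "bfccfb" (len 6) => palindrome
  [1:5] "fccf" (len 4) => palindrome
  [2:4] "cc" (len 2) => palindrome
Longest palindromic substring: "bfccfb" with length 6

6


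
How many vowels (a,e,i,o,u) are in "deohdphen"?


Input: deohdphen
Checking each character:
  'd' at position 0: consonant
  'e' at position 1: vowel (running total: 1)
  'o' at position 2: vowel (running total: 2)
  'h' at position 3: consonant
  'd' at position 4: consonant
  'p' at position 5: consonant
  'h' at position 6: consonant
  'e' at position 7: vowel (running total: 3)
  'n' at position 8: consonant
Total vowels: 3

3


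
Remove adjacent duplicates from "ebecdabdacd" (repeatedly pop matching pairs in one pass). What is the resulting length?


Input: ebecdabdacd
Stack-based adjacent duplicate removal:
  Read 'e': push. Stack: e
  Read 'b': push. Stack: eb
  Read 'e': push. Stack: ebe
  Read 'c': push. Stack: ebec
  Read 'd': push. Stack: ebecd
  Read 'a': push. Stack: ebecda
  Read 'b': push. Stack: ebecdab
  Read 'd': push. Stack: ebecdabd
  Read 'a': push. Stack: ebecdabda
  Read 'c': push. Stack: ebecdabdac
  Read 'd': push. Stack: ebecdabdacd
Final stack: "ebecdabdacd" (length 11)

11


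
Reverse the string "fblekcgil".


Input: fblekcgil
Reading characters right to left:
  Position 8: 'l'
  Position 7: 'i'
  Position 6: 'g'
  Position 5: 'c'
  Position 4: 'k'
  Position 3: 'e'
  Position 2: 'l'
  Position 1: 'b'
  Position 0: 'f'
Reversed: ligckelbf

ligckelbf


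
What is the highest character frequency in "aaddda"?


Input: aaddda
Character counts:
  'a': 3
  'd': 3
Maximum frequency: 3

3


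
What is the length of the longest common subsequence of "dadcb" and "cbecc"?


LCS of "dadcb" and "cbecc"
DP table:
           c    b    e    c    c
      0    0    0    0    0    0
  d   0    0    0    0    0    0
  a   0    0    0    0    0    0
  d   0    0    0    0    0    0
  c   0    1    1    1    1    1
  b   0    1    2    2    2    2
LCS length = dp[5][5] = 2

2


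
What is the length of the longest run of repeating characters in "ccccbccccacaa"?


Input: "ccccbccccacaa"
Scanning for longest run:
  Position 1 ('c'): continues run of 'c', length=2
  Position 2 ('c'): continues run of 'c', length=3
  Position 3 ('c'): continues run of 'c', length=4
  Position 4 ('b'): new char, reset run to 1
  Position 5 ('c'): new char, reset run to 1
  Position 6 ('c'): continues run of 'c', length=2
  Position 7 ('c'): continues run of 'c', length=3
  Position 8 ('c'): continues run of 'c', length=4
  Position 9 ('a'): new char, reset run to 1
  Position 10 ('c'): new char, reset run to 1
  Position 11 ('a'): new char, reset run to 1
  Position 12 ('a'): continues run of 'a', length=2
Longest run: 'c' with length 4

4


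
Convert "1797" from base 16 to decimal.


Input: "1797" in base 16
Positional expansion:
  Digit '1' (value 1) x 16^3 = 4096
  Digit '7' (value 7) x 16^2 = 1792
  Digit '9' (value 9) x 16^1 = 144
  Digit '7' (value 7) x 16^0 = 7
Sum = 6039

6039


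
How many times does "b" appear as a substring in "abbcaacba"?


Searching for "b" in "abbcaacba"
Scanning each position:
  Position 0: "a" => no
  Position 1: "b" => MATCH
  Position 2: "b" => MATCH
  Position 3: "c" => no
  Position 4: "a" => no
  Position 5: "a" => no
  Position 6: "c" => no
  Position 7: "b" => MATCH
  Position 8: "a" => no
Total occurrences: 3

3


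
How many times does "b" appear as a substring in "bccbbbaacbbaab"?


Searching for "b" in "bccbbbaacbbaab"
Scanning each position:
  Position 0: "b" => MATCH
  Position 1: "c" => no
  Position 2: "c" => no
  Position 3: "b" => MATCH
  Position 4: "b" => MATCH
  Position 5: "b" => MATCH
  Position 6: "a" => no
  Position 7: "a" => no
  Position 8: "c" => no
  Position 9: "b" => MATCH
  Position 10: "b" => MATCH
  Position 11: "a" => no
  Position 12: "a" => no
  Position 13: "b" => MATCH
Total occurrences: 7

7


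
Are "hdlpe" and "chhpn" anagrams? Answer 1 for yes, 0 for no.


Strings: "hdlpe", "chhpn"
Sorted first:  dehlp
Sorted second: chhnp
Differ at position 0: 'd' vs 'c' => not anagrams

0


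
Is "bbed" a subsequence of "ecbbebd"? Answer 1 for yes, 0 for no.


Check if "bbed" is a subsequence of "ecbbebd"
Greedy scan:
  Position 0 ('e'): no match needed
  Position 1 ('c'): no match needed
  Position 2 ('b'): matches sub[0] = 'b'
  Position 3 ('b'): matches sub[1] = 'b'
  Position 4 ('e'): matches sub[2] = 'e'
  Position 5 ('b'): no match needed
  Position 6 ('d'): matches sub[3] = 'd'
All 4 characters matched => is a subsequence

1


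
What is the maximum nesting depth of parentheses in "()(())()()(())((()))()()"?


Input: "()(())()()(())((()))()()"
Tracking depth:
  Position 0 '(': depth becomes 1
  Position 1 ')': depth becomes 0
  Position 2 '(': depth becomes 1
  Position 3 '(': depth becomes 2
  Position 4 ')': depth becomes 1
  Position 5 ')': depth becomes 0
  Position 6 '(': depth becomes 1
  Position 7 ')': depth becomes 0
  Position 8 '(': depth becomes 1
  Position 9 ')': depth becomes 0
  Position 10 '(': depth becomes 1
  Position 11 '(': depth becomes 2
  Position 12 ')': depth becomes 1
  Position 13 ')': depth becomes 0
  Position 14 '(': depth becomes 1
  Position 15 '(': depth becomes 2
  Position 16 '(': depth becomes 3
  Position 17 ')': depth becomes 2
  Position 18 ')': depth becomes 1
  Position 19 ')': depth becomes 0
  Position 20 '(': depth becomes 1
  Position 21 ')': depth becomes 0
  Position 22 '(': depth becomes 1
  Position 23 ')': depth becomes 0
Maximum depth reached: 3

3


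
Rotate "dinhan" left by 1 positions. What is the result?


Input: "dinhan", rotate left by 1
First 1 characters: "d"
Remaining characters: "inhan"
Concatenate remaining + first: "inhan" + "d" = "inhand"

inhand


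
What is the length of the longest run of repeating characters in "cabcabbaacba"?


Input: "cabcabbaacba"
Scanning for longest run:
  Position 1 ('a'): new char, reset run to 1
  Position 2 ('b'): new char, reset run to 1
  Position 3 ('c'): new char, reset run to 1
  Position 4 ('a'): new char, reset run to 1
  Position 5 ('b'): new char, reset run to 1
  Position 6 ('b'): continues run of 'b', length=2
  Position 7 ('a'): new char, reset run to 1
  Position 8 ('a'): continues run of 'a', length=2
  Position 9 ('c'): new char, reset run to 1
  Position 10 ('b'): new char, reset run to 1
  Position 11 ('a'): new char, reset run to 1
Longest run: 'b' with length 2

2


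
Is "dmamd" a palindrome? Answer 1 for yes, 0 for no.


Input: dmamd
Reversed: dmamd
  Compare pos 0 ('d') with pos 4 ('d'): match
  Compare pos 1 ('m') with pos 3 ('m'): match
Result: palindrome

1


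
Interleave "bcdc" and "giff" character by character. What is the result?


Interleaving "bcdc" and "giff":
  Position 0: 'b' from first, 'g' from second => "bg"
  Position 1: 'c' from first, 'i' from second => "ci"
  Position 2: 'd' from first, 'f' from second => "df"
  Position 3: 'c' from first, 'f' from second => "cf"
Result: bgcidfcf

bgcidfcf


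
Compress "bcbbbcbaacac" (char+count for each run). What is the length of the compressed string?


Input: bcbbbcbaacac
Runs:
  'b' x 1 => "b1"
  'c' x 1 => "c1"
  'b' x 3 => "b3"
  'c' x 1 => "c1"
  'b' x 1 => "b1"
  'a' x 2 => "a2"
  'c' x 1 => "c1"
  'a' x 1 => "a1"
  'c' x 1 => "c1"
Compressed: "b1c1b3c1b1a2c1a1c1"
Compressed length: 18

18


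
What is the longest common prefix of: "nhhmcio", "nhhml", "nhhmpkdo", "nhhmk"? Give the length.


Words: nhhmcio, nhhml, nhhmpkdo, nhhmk
  Position 0: all 'n' => match
  Position 1: all 'h' => match
  Position 2: all 'h' => match
  Position 3: all 'm' => match
  Position 4: ('c', 'l', 'p', 'k') => mismatch, stop
LCP = "nhhm" (length 4)

4


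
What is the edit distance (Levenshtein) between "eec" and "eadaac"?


Computing edit distance: "eec" -> "eadaac"
DP table:
           e    a    d    a    a    c
      0    1    2    3    4    5    6
  e   1    0    1    2    3    4    5
  e   2    1    1    2    3    4    5
  c   3    2    2    2    3    4    4
Edit distance = dp[3][6] = 4

4


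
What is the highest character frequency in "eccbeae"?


Input: eccbeae
Character counts:
  'a': 1
  'b': 1
  'c': 2
  'e': 3
Maximum frequency: 3

3


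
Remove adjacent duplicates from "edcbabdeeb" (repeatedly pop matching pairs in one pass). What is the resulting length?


Input: edcbabdeeb
Stack-based adjacent duplicate removal:
  Read 'e': push. Stack: e
  Read 'd': push. Stack: ed
  Read 'c': push. Stack: edc
  Read 'b': push. Stack: edcb
  Read 'a': push. Stack: edcba
  Read 'b': push. Stack: edcbab
  Read 'd': push. Stack: edcbabd
  Read 'e': push. Stack: edcbabde
  Read 'e': matches stack top 'e' => pop. Stack: edcbabd
  Read 'b': push. Stack: edcbabdb
Final stack: "edcbabdb" (length 8)

8


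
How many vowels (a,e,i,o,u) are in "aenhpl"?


Input: aenhpl
Checking each character:
  'a' at position 0: vowel (running total: 1)
  'e' at position 1: vowel (running total: 2)
  'n' at position 2: consonant
  'h' at position 3: consonant
  'p' at position 4: consonant
  'l' at position 5: consonant
Total vowels: 2

2


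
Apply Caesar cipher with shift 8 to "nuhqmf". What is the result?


Caesar cipher: shift "nuhqmf" by 8
  'n' (pos 13) + 8 = pos 21 = 'v'
  'u' (pos 20) + 8 = pos 2 = 'c'
  'h' (pos 7) + 8 = pos 15 = 'p'
  'q' (pos 16) + 8 = pos 24 = 'y'
  'm' (pos 12) + 8 = pos 20 = 'u'
  'f' (pos 5) + 8 = pos 13 = 'n'
Result: vcpyun

vcpyun


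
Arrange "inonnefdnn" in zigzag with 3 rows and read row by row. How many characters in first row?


Zigzag "inonnefdnn" into 3 rows:
Placing characters:
  'i' => row 0
  'n' => row 1
  'o' => row 2
  'n' => row 1
  'n' => row 0
  'e' => row 1
  'f' => row 2
  'd' => row 1
  'n' => row 0
  'n' => row 1
Rows:
  Row 0: "inn"
  Row 1: "nnedn"
  Row 2: "of"
First row length: 3

3


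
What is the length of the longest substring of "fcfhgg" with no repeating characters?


Input: "fcfhgg"
Sliding window (track last position of each char):
  Position 0 ('f'): window [0,0] length 1 -- new best
  Position 1 ('c'): window [0,1] length 2 -- new best
  Position 2 ('f'): repeat (last at 0), move window start to 1
  Position 2 ('f'): window [1,2] length 2
  Position 3 ('h'): window [1,3] length 3 -- new best
  Position 4 ('g'): window [1,4] length 4 -- new best
  Position 5 ('g'): repeat (last at 4), move window start to 5
  Position 5 ('g'): window [5,5] length 1
Longest substring with no repeats: "cfhg" with length 4

4


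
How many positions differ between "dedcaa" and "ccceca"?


Comparing "dedcaa" and "ccceca" position by position:
  Position 0: 'd' vs 'c' => DIFFER
  Position 1: 'e' vs 'c' => DIFFER
  Position 2: 'd' vs 'c' => DIFFER
  Position 3: 'c' vs 'e' => DIFFER
  Position 4: 'a' vs 'c' => DIFFER
  Position 5: 'a' vs 'a' => same
Positions that differ: 5

5


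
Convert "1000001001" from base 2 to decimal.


Input: "1000001001" in base 2
Positional expansion:
  Digit '1' (value 1) x 2^9 = 512
  Digit '0' (value 0) x 2^8 = 0
  Digit '0' (value 0) x 2^7 = 0
  Digit '0' (value 0) x 2^6 = 0
  Digit '0' (value 0) x 2^5 = 0
  Digit '0' (value 0) x 2^4 = 0
  Digit '1' (value 1) x 2^3 = 8
  Digit '0' (value 0) x 2^2 = 0
  Digit '0' (value 0) x 2^1 = 0
  Digit '1' (value 1) x 2^0 = 1
Sum = 521

521


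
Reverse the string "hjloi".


Input: hjloi
Reading characters right to left:
  Position 4: 'i'
  Position 3: 'o'
  Position 2: 'l'
  Position 1: 'j'
  Position 0: 'h'
Reversed: ioljh

ioljh


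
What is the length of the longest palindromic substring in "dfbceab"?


Input: "dfbceab"
Checking substrings for palindromes:
  No multi-char palindromic substrings found
Longest palindromic substring: "d" with length 1

1


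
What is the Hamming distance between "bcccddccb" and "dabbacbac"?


Comparing "bcccddccb" and "dabbacbac" position by position:
  Position 0: 'b' vs 'd' => differ
  Position 1: 'c' vs 'a' => differ
  Position 2: 'c' vs 'b' => differ
  Position 3: 'c' vs 'b' => differ
  Position 4: 'd' vs 'a' => differ
  Position 5: 'd' vs 'c' => differ
  Position 6: 'c' vs 'b' => differ
  Position 7: 'c' vs 'a' => differ
  Position 8: 'b' vs 'c' => differ
Total differences (Hamming distance): 9

9


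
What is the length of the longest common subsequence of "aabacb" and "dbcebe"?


LCS of "aabacb" and "dbcebe"
DP table:
           d    b    c    e    b    e
      0    0    0    0    0    0    0
  a   0    0    0    0    0    0    0
  a   0    0    0    0    0    0    0
  b   0    0    1    1    1    1    1
  a   0    0    1    1    1    1    1
  c   0    0    1    2    2    2    2
  b   0    0    1    2    2    3    3
LCS length = dp[6][6] = 3

3


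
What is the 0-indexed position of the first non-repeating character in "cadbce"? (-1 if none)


Input: cadbce
Character frequencies:
  'a': 1
  'b': 1
  'c': 2
  'd': 1
  'e': 1
Scanning left to right for freq == 1:
  Position 0 ('c'): freq=2, skip
  Position 1 ('a'): unique! => answer = 1

1


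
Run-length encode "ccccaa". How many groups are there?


Input: ccccaa
Scanning for consecutive runs:
  Group 1: 'c' x 4 (positions 0-3)
  Group 2: 'a' x 2 (positions 4-5)
Total groups: 2

2


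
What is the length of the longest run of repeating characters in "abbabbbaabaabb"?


Input: "abbabbbaabaabb"
Scanning for longest run:
  Position 1 ('b'): new char, reset run to 1
  Position 2 ('b'): continues run of 'b', length=2
  Position 3 ('a'): new char, reset run to 1
  Position 4 ('b'): new char, reset run to 1
  Position 5 ('b'): continues run of 'b', length=2
  Position 6 ('b'): continues run of 'b', length=3
  Position 7 ('a'): new char, reset run to 1
  Position 8 ('a'): continues run of 'a', length=2
  Position 9 ('b'): new char, reset run to 1
  Position 10 ('a'): new char, reset run to 1
  Position 11 ('a'): continues run of 'a', length=2
  Position 12 ('b'): new char, reset run to 1
  Position 13 ('b'): continues run of 'b', length=2
Longest run: 'b' with length 3

3


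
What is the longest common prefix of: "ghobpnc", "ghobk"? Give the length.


Words: ghobpnc, ghobk
  Position 0: all 'g' => match
  Position 1: all 'h' => match
  Position 2: all 'o' => match
  Position 3: all 'b' => match
  Position 4: ('p', 'k') => mismatch, stop
LCP = "ghob" (length 4)

4


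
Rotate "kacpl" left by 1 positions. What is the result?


Input: "kacpl", rotate left by 1
First 1 characters: "k"
Remaining characters: "acpl"
Concatenate remaining + first: "acpl" + "k" = "acplk"

acplk


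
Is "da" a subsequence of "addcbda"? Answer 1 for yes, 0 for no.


Check if "da" is a subsequence of "addcbda"
Greedy scan:
  Position 0 ('a'): no match needed
  Position 1 ('d'): matches sub[0] = 'd'
  Position 2 ('d'): no match needed
  Position 3 ('c'): no match needed
  Position 4 ('b'): no match needed
  Position 5 ('d'): no match needed
  Position 6 ('a'): matches sub[1] = 'a'
All 2 characters matched => is a subsequence

1


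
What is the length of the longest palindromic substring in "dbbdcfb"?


Input: "dbbdcfb"
Checking substrings for palindromes:
  [0:4] "dbbd" (len 4) => palindrome
  [1:3] "bb" (len 2) => palindrome
Longest palindromic substring: "dbbd" with length 4

4


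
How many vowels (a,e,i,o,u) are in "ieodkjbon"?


Input: ieodkjbon
Checking each character:
  'i' at position 0: vowel (running total: 1)
  'e' at position 1: vowel (running total: 2)
  'o' at position 2: vowel (running total: 3)
  'd' at position 3: consonant
  'k' at position 4: consonant
  'j' at position 5: consonant
  'b' at position 6: consonant
  'o' at position 7: vowel (running total: 4)
  'n' at position 8: consonant
Total vowels: 4

4


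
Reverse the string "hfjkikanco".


Input: hfjkikanco
Reading characters right to left:
  Position 9: 'o'
  Position 8: 'c'
  Position 7: 'n'
  Position 6: 'a'
  Position 5: 'k'
  Position 4: 'i'
  Position 3: 'k'
  Position 2: 'j'
  Position 1: 'f'
  Position 0: 'h'
Reversed: ocnakikjfh

ocnakikjfh


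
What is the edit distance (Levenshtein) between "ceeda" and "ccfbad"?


Computing edit distance: "ceeda" -> "ccfbad"
DP table:
           c    c    f    b    a    d
      0    1    2    3    4    5    6
  c   1    0    1    2    3    4    5
  e   2    1    1    2    3    4    5
  e   3    2    2    2    3    4    5
  d   4    3    3    3    3    4    4
  a   5    4    4    4    4    3    4
Edit distance = dp[5][6] = 4

4


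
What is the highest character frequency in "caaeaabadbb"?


Input: caaeaabadbb
Character counts:
  'a': 5
  'b': 3
  'c': 1
  'd': 1
  'e': 1
Maximum frequency: 5

5


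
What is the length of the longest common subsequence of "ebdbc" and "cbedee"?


LCS of "ebdbc" and "cbedee"
DP table:
           c    b    e    d    e    e
      0    0    0    0    0    0    0
  e   0    0    0    1    1    1    1
  b   0    0    1    1    1    1    1
  d   0    0    1    1    2    2    2
  b   0    0    1    1    2    2    2
  c   0    1    1    1    2    2    2
LCS length = dp[5][6] = 2

2


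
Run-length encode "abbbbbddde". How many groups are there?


Input: abbbbbddde
Scanning for consecutive runs:
  Group 1: 'a' x 1 (positions 0-0)
  Group 2: 'b' x 5 (positions 1-5)
  Group 3: 'd' x 3 (positions 6-8)
  Group 4: 'e' x 1 (positions 9-9)
Total groups: 4

4


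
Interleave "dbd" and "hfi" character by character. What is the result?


Interleaving "dbd" and "hfi":
  Position 0: 'd' from first, 'h' from second => "dh"
  Position 1: 'b' from first, 'f' from second => "bf"
  Position 2: 'd' from first, 'i' from second => "di"
Result: dhbfdi

dhbfdi


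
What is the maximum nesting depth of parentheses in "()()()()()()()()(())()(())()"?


Input: "()()()()()()()()(())()(())()"
Tracking depth:
  Position 0 '(': depth becomes 1
  Position 1 ')': depth becomes 0
  Position 2 '(': depth becomes 1
  Position 3 ')': depth becomes 0
  Position 4 '(': depth becomes 1
  Position 5 ')': depth becomes 0
  Position 6 '(': depth becomes 1
  Position 7 ')': depth becomes 0
  Position 8 '(': depth becomes 1
  Position 9 ')': depth becomes 0
  Position 10 '(': depth becomes 1
  Position 11 ')': depth becomes 0
  Position 12 '(': depth becomes 1
  Position 13 ')': depth becomes 0
  Position 14 '(': depth becomes 1
  Position 15 ')': depth becomes 0
  Position 16 '(': depth becomes 1
  Position 17 '(': depth becomes 2
  Position 18 ')': depth becomes 1
  Position 19 ')': depth becomes 0
  Position 20 '(': depth becomes 1
  Position 21 ')': depth becomes 0
  Position 22 '(': depth becomes 1
  Position 23 '(': depth becomes 2
  Position 24 ')': depth becomes 1
  Position 25 ')': depth becomes 0
  Position 26 '(': depth becomes 1
  Position 27 ')': depth becomes 0
Maximum depth reached: 2

2


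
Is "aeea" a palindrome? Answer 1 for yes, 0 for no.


Input: aeea
Reversed: aeea
  Compare pos 0 ('a') with pos 3 ('a'): match
  Compare pos 1 ('e') with pos 2 ('e'): match
Result: palindrome

1


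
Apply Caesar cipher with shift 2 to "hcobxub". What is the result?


Caesar cipher: shift "hcobxub" by 2
  'h' (pos 7) + 2 = pos 9 = 'j'
  'c' (pos 2) + 2 = pos 4 = 'e'
  'o' (pos 14) + 2 = pos 16 = 'q'
  'b' (pos 1) + 2 = pos 3 = 'd'
  'x' (pos 23) + 2 = pos 25 = 'z'
  'u' (pos 20) + 2 = pos 22 = 'w'
  'b' (pos 1) + 2 = pos 3 = 'd'
Result: jeqdzwd

jeqdzwd


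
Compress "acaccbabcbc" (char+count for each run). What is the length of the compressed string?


Input: acaccbabcbc
Runs:
  'a' x 1 => "a1"
  'c' x 1 => "c1"
  'a' x 1 => "a1"
  'c' x 2 => "c2"
  'b' x 1 => "b1"
  'a' x 1 => "a1"
  'b' x 1 => "b1"
  'c' x 1 => "c1"
  'b' x 1 => "b1"
  'c' x 1 => "c1"
Compressed: "a1c1a1c2b1a1b1c1b1c1"
Compressed length: 20

20


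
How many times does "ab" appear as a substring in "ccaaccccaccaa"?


Searching for "ab" in "ccaaccccaccaa"
Scanning each position:
  Position 0: "cc" => no
  Position 1: "ca" => no
  Position 2: "aa" => no
  Position 3: "ac" => no
  Position 4: "cc" => no
  Position 5: "cc" => no
  Position 6: "cc" => no
  Position 7: "ca" => no
  Position 8: "ac" => no
  Position 9: "cc" => no
  Position 10: "ca" => no
  Position 11: "aa" => no
Total occurrences: 0

0


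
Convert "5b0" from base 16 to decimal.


Input: "5b0" in base 16
Positional expansion:
  Digit '5' (value 5) x 16^2 = 1280
  Digit 'b' (value 11) x 16^1 = 176
  Digit '0' (value 0) x 16^0 = 0
Sum = 1456

1456


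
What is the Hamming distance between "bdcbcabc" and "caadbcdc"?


Comparing "bdcbcabc" and "caadbcdc" position by position:
  Position 0: 'b' vs 'c' => differ
  Position 1: 'd' vs 'a' => differ
  Position 2: 'c' vs 'a' => differ
  Position 3: 'b' vs 'd' => differ
  Position 4: 'c' vs 'b' => differ
  Position 5: 'a' vs 'c' => differ
  Position 6: 'b' vs 'd' => differ
  Position 7: 'c' vs 'c' => same
Total differences (Hamming distance): 7

7


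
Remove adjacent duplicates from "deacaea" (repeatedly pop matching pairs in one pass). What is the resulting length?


Input: deacaea
Stack-based adjacent duplicate removal:
  Read 'd': push. Stack: d
  Read 'e': push. Stack: de
  Read 'a': push. Stack: dea
  Read 'c': push. Stack: deac
  Read 'a': push. Stack: deaca
  Read 'e': push. Stack: deacae
  Read 'a': push. Stack: deacaea
Final stack: "deacaea" (length 7)

7


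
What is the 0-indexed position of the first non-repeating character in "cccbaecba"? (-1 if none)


Input: cccbaecba
Character frequencies:
  'a': 2
  'b': 2
  'c': 4
  'e': 1
Scanning left to right for freq == 1:
  Position 0 ('c'): freq=4, skip
  Position 1 ('c'): freq=4, skip
  Position 2 ('c'): freq=4, skip
  Position 3 ('b'): freq=2, skip
  Position 4 ('a'): freq=2, skip
  Position 5 ('e'): unique! => answer = 5

5


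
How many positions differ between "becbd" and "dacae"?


Comparing "becbd" and "dacae" position by position:
  Position 0: 'b' vs 'd' => DIFFER
  Position 1: 'e' vs 'a' => DIFFER
  Position 2: 'c' vs 'c' => same
  Position 3: 'b' vs 'a' => DIFFER
  Position 4: 'd' vs 'e' => DIFFER
Positions that differ: 4

4


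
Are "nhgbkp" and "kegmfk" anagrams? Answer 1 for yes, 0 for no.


Strings: "nhgbkp", "kegmfk"
Sorted first:  bghknp
Sorted second: efgkkm
Differ at position 0: 'b' vs 'e' => not anagrams

0


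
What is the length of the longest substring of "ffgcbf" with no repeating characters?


Input: "ffgcbf"
Sliding window (track last position of each char):
  Position 0 ('f'): window [0,0] length 1 -- new best
  Position 1 ('f'): repeat (last at 0), move window start to 1
  Position 1 ('f'): window [1,1] length 1
  Position 2 ('g'): window [1,2] length 2 -- new best
  Position 3 ('c'): window [1,3] length 3 -- new best
  Position 4 ('b'): window [1,4] length 4 -- new best
  Position 5 ('f'): repeat (last at 1), move window start to 2
  Position 5 ('f'): window [2,5] length 4
Longest substring with no repeats: "fgcb" with length 4

4


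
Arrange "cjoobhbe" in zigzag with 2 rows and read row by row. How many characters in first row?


Zigzag "cjoobhbe" into 2 rows:
Placing characters:
  'c' => row 0
  'j' => row 1
  'o' => row 0
  'o' => row 1
  'b' => row 0
  'h' => row 1
  'b' => row 0
  'e' => row 1
Rows:
  Row 0: "cobb"
  Row 1: "johe"
First row length: 4

4


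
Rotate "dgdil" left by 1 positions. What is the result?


Input: "dgdil", rotate left by 1
First 1 characters: "d"
Remaining characters: "gdil"
Concatenate remaining + first: "gdil" + "d" = "gdild"

gdild


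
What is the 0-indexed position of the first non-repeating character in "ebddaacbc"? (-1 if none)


Input: ebddaacbc
Character frequencies:
  'a': 2
  'b': 2
  'c': 2
  'd': 2
  'e': 1
Scanning left to right for freq == 1:
  Position 0 ('e'): unique! => answer = 0

0


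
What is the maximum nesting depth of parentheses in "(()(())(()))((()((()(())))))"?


Input: "(()(())(()))((()((()(())))))"
Tracking depth:
  Position 0 '(': depth becomes 1
  Position 1 '(': depth becomes 2
  Position 2 ')': depth becomes 1
  Position 3 '(': depth becomes 2
  Position 4 '(': depth becomes 3
  Position 5 ')': depth becomes 2
  Position 6 ')': depth becomes 1
  Position 7 '(': depth becomes 2
  Position 8 '(': depth becomes 3
  Position 9 ')': depth becomes 2
  Position 10 ')': depth becomes 1
  Position 11 ')': depth becomes 0
  Position 12 '(': depth becomes 1
  Position 13 '(': depth becomes 2
  Position 14 '(': depth becomes 3
  Position 15 ')': depth becomes 2
  Position 16 '(': depth becomes 3
  Position 17 '(': depth becomes 4
  Position 18 '(': depth becomes 5
  Position 19 ')': depth becomes 4
  Position 20 '(': depth becomes 5
  Position 21 '(': depth becomes 6
  Position 22 ')': depth becomes 5
  Position 23 ')': depth becomes 4
  Position 24 ')': depth becomes 3
  Position 25 ')': depth becomes 2
  Position 26 ')': depth becomes 1
  Position 27 ')': depth becomes 0
Maximum depth reached: 6

6


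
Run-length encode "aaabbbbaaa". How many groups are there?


Input: aaabbbbaaa
Scanning for consecutive runs:
  Group 1: 'a' x 3 (positions 0-2)
  Group 2: 'b' x 4 (positions 3-6)
  Group 3: 'a' x 3 (positions 7-9)
Total groups: 3

3


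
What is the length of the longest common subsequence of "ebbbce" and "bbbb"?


LCS of "ebbbce" and "bbbb"
DP table:
           b    b    b    b
      0    0    0    0    0
  e   0    0    0    0    0
  b   0    1    1    1    1
  b   0    1    2    2    2
  b   0    1    2    3    3
  c   0    1    2    3    3
  e   0    1    2    3    3
LCS length = dp[6][4] = 3

3


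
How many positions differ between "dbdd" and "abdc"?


Comparing "dbdd" and "abdc" position by position:
  Position 0: 'd' vs 'a' => DIFFER
  Position 1: 'b' vs 'b' => same
  Position 2: 'd' vs 'd' => same
  Position 3: 'd' vs 'c' => DIFFER
Positions that differ: 2

2


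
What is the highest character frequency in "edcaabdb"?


Input: edcaabdb
Character counts:
  'a': 2
  'b': 2
  'c': 1
  'd': 2
  'e': 1
Maximum frequency: 2

2


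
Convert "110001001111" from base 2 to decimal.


Input: "110001001111" in base 2
Positional expansion:
  Digit '1' (value 1) x 2^11 = 2048
  Digit '1' (value 1) x 2^10 = 1024
  Digit '0' (value 0) x 2^9 = 0
  Digit '0' (value 0) x 2^8 = 0
  Digit '0' (value 0) x 2^7 = 0
  Digit '1' (value 1) x 2^6 = 64
  Digit '0' (value 0) x 2^5 = 0
  Digit '0' (value 0) x 2^4 = 0
  Digit '1' (value 1) x 2^3 = 8
  Digit '1' (value 1) x 2^2 = 4
  Digit '1' (value 1) x 2^1 = 2
  Digit '1' (value 1) x 2^0 = 1
Sum = 3151

3151


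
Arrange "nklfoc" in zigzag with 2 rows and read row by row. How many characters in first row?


Zigzag "nklfoc" into 2 rows:
Placing characters:
  'n' => row 0
  'k' => row 1
  'l' => row 0
  'f' => row 1
  'o' => row 0
  'c' => row 1
Rows:
  Row 0: "nlo"
  Row 1: "kfc"
First row length: 3

3


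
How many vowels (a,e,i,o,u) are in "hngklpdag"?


Input: hngklpdag
Checking each character:
  'h' at position 0: consonant
  'n' at position 1: consonant
  'g' at position 2: consonant
  'k' at position 3: consonant
  'l' at position 4: consonant
  'p' at position 5: consonant
  'd' at position 6: consonant
  'a' at position 7: vowel (running total: 1)
  'g' at position 8: consonant
Total vowels: 1

1


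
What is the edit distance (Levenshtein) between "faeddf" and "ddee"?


Computing edit distance: "faeddf" -> "ddee"
DP table:
           d    d    e    e
      0    1    2    3    4
  f   1    1    2    3    4
  a   2    2    2    3    4
  e   3    3    3    2    3
  d   4    3    3    3    3
  d   5    4    3    4    4
  f   6    5    4    4    5
Edit distance = dp[6][4] = 5

5
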